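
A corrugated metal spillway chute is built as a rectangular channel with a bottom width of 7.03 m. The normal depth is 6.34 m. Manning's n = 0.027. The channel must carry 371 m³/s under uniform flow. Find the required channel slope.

Flow area A = b·y = 7.03 × 6.34 = 44.57 m². Wetted perimeter P = b + 2y = 7.03 + 2×6.34 = 19.71 m.
Hydraulic radius R = A/P = 44.57/19.71 = 2.261 m.
From Manning's equation, S = [nQ / (1 A R^(2/3))]² = [0.027 × 371 / (1 × 44.57 × 2.261^(2/3))]² = 0.017.

S = 0.017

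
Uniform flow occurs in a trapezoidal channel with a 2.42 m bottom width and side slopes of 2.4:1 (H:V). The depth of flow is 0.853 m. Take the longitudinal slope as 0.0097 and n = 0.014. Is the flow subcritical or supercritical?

With bottom width b = 2.42 m and side slope z = 2.4: A = (b + zy)y = (2.42 + 2.4×0.853)×0.853 = 3.811 m²; P = b + 2y√(1+z²) = 2.42 + 2×0.853×2.6 = 6.856 m.
Hydraulic radius R = A/P = 3.811/6.856 = 0.5558 m.
V = (1/n) R^(2/3) √S = (1/0.014) × 0.5558^(2/3) × √0.0097 = 4.756 m/s. Hydraulic depth D_h = A/T = 3.811/6.514 = 0.5849 m.
Froude number Fr = V/√(g·D_h) = 4.756/√(9.81×0.5849) = 1.99, which is greater than 1, so the flow is supercritical.

supercritical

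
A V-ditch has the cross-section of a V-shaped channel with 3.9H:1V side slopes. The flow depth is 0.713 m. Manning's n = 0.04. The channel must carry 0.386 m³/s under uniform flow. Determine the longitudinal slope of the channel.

For a triangular section with side slope z = 3.9: A = zy² = 3.9×0.713² = 1.983 m²; P = 2y√(1+z²) = 2×0.713×4.026 = 5.741 m.
Hydraulic radius R = A/P = 1.983/5.741 = 0.3453 m.
From Manning's equation, S = [nQ / (1 A R^(2/3))]² = [0.04 × 0.386 / (1 × 1.983 × 0.3453^(2/3))]² = 0.00025.

S = 0.00025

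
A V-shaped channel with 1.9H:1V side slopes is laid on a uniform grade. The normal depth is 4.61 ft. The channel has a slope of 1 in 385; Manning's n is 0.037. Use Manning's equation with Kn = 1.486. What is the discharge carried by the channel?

Q = 133 ft³/s

For a triangular section with side slope z = 1.9: A = zy² = 1.9×4.61² = 40.38 ft²; P = 2y√(1+z²) = 2×4.61×2.147 = 19.8 ft.
Hydraulic radius R = A/P = 40.38/19.8 = 2.04 ft.
Manning's equation: Q = (1.486/n) A R^(2/3) S^(1/2) = (1.486/0.037) × 40.38 × 2.04^(2/3) × 0.002597^(1/2) = 133 ft³/s.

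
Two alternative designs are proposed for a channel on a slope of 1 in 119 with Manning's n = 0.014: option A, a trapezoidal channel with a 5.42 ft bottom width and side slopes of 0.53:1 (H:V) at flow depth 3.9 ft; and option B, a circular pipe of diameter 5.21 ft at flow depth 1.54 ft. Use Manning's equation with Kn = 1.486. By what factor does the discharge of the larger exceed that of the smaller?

Channel A: With bottom width b = 5.42 ft and side slope z = 0.53: A = (b + zy)y = (5.42 + 0.53×3.9)×3.9 = 29.2 ft²; P = b + 2y√(1+z²) = 5.42 + 2×3.9×1.132 = 14.25 ft. Hydraulic radius R = A/P = 29.2/14.25 = 2.049 ft. Q_A = (1.486/0.014)·29.2·2.049^(2/3)·√0.008403 = 458.4 ft³/s.
Channel B: For a circular section of diameter D = 5.21 ft at depth y = 1.54 ft, the central angle is θ = 2 arccos(1 − 2y/D) = 2.299 rad. Then A = (D²/8)(θ − sin θ) = 5.27 ft² and P = Dθ/2 = 5.99 ft. Hydraulic radius R = A/P = 5.27/5.99 = 0.8798 ft. Q_B = (1.486/0.014)·5.27·0.8798^(2/3)·√0.008403 = 47.08 ft³/s.
The larger discharge is 458.4 ft³/s and the smaller is 47.08 ft³/s; the ratio is 9.74.

9.74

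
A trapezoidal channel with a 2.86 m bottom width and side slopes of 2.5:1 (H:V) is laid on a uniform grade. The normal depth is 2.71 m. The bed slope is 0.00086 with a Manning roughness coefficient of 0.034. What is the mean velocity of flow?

V = 1.13 m/s

With bottom width b = 2.86 m and side slope z = 2.5: A = (b + zy)y = (2.86 + 2.5×2.71)×2.71 = 26.11 m²; P = b + 2y√(1+z²) = 2.86 + 2×2.71×2.693 = 17.45 m.
Hydraulic radius R = A/P = 26.11/17.45 = 1.496 m.
From Manning's equation, V = (1/n) R^(2/3) S^(1/2) = (1/0.034) × 1.496^(2/3) × 0.00086^(1/2) = 1.13 m/s.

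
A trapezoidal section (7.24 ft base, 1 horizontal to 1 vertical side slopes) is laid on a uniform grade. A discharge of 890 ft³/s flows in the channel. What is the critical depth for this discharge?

At critical depth, Q² T / (g A³) = 1, i.e. A³/T = Q²/g = 890²/32.2 = 24600.
At y = 7.11 ft: A³/T = 49490 — high.
At y = 4.49 ft: A³/T = 9007 — low.
At y = 5.91 ft: A³/T = 24630 — ≈ 24600.

y_c = 5.91 ft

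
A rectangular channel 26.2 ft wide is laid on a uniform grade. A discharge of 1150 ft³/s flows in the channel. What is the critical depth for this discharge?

y_c = 3.91 ft

For a rectangular channel, critical depth y_c = (q²/g)^(1/3) where q = Q/b = 1150/26.2 = 43.89 ft²/s.
So y_c = (43.89²/32.2)^(1/3) = 3.91 ft.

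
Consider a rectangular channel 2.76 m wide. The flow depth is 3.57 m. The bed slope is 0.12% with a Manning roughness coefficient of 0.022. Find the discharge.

Q = 15.5 m³/s

Flow area A = b·y = 2.76 × 3.57 = 9.853 m². Wetted perimeter P = b + 2y = 2.76 + 2×3.57 = 9.9 m.
Hydraulic radius R = A/P = 9.853/9.9 = 0.9953 m.
Manning's equation: Q = (1/n) A R^(2/3) S^(1/2) = (1/0.022) × 9.853 × 0.9953^(2/3) × 0.0012^(1/2) = 15.5 m³/s.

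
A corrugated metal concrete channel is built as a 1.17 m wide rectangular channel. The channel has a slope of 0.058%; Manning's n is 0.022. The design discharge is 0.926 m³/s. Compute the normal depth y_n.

y_n = 1.32 m

Manning's equation rearranged: A R^(2/3) = nQ / (1·√S) = 0.022 × 0.926 / (√0.00058) = 0.8459.
Try y = 1.52 m: A R^(2/3) = 1.001 — high.
Try y = 1.01 m: A R^(2/3) = 0.6095 — low.
Try y = 1.32 m: A R^(2/3) = 0.8459 — close enough.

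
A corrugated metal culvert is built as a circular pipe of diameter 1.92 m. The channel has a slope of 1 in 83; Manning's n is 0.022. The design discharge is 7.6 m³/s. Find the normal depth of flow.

y_n = 1.37 m

Manning's equation rearranged: A R^(2/3) = nQ / (1·√S) = 0.022 × 7.6 / (√0.01205) = 1.523.
At y = 1.63 m: A R^(2/3) = 1.827 — over.
At y = 1.12 m: A R^(2/3) = 1.142 — short.
At y = 1.37 m: A R^(2/3) = 1.523 — matches.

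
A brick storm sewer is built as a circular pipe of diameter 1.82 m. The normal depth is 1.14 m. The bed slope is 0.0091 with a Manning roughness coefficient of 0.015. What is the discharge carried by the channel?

For a circular section of diameter D = 1.82 m at depth y = 1.14 m, the central angle is θ = 2 arccos(1 − 2y/D) = 3.653 rad. Then A = (D²/8)(θ − sin θ) = 1.715 m² and P = Dθ/2 = 3.324 m.
Hydraulic radius R = A/P = 1.715/3.324 = 0.5159 m.
Manning's equation: Q = (1/n) A R^(2/3) S^(1/2) = (1/0.015) × 1.715 × 0.5159^(2/3) × 0.0091^(1/2) = 7.02 m³/s.

Q = 7.02 m³/s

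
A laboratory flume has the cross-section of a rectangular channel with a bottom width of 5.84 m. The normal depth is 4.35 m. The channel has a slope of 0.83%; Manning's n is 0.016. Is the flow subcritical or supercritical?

supercritical

Flow area A = b·y = 5.84 × 4.35 = 25.4 m². Wetted perimeter P = b + 2y = 5.84 + 2×4.35 = 14.54 m.
Hydraulic radius R = A/P = 25.4/14.54 = 1.747 m.
V = (1/n) R^(2/3) √S = (1/0.016) × 1.747^(2/3) × √0.0083 = 8.26 m/s. Hydraulic depth D_h = A/T = 25.4/5.84 = 4.35 m.
Froude number Fr = V/√(g·D_h) = 8.26/√(9.81×4.35) = 1.26, which is greater than 1, so the flow is supercritical.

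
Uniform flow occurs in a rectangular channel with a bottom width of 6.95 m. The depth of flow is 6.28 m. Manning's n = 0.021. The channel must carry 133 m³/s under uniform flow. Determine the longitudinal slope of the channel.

S = 0.0014

Flow area A = b·y = 6.95 × 6.28 = 43.65 m². Wetted perimeter P = b + 2y = 6.95 + 2×6.28 = 19.51 m.
Hydraulic radius R = A/P = 43.65/19.51 = 2.237 m.
From Manning's equation, S = [nQ / (1 A R^(2/3))]² = [0.021 × 133 / (1 × 43.65 × 2.237^(2/3))]² = 0.0014.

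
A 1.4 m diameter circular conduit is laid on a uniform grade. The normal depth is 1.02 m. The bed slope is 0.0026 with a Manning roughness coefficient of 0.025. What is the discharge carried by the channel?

Q = 1.37 m³/s

For a circular section of diameter D = 1.4 m at depth y = 1.02 m, the central angle is θ = 2 arccos(1 − 2y/D) = 4.091 rad. Then A = (D²/8)(θ − sin θ) = 1.202 m² and P = Dθ/2 = 2.864 m.
Hydraulic radius R = A/P = 1.202/2.864 = 0.4196 m.
Manning's equation: Q = (1/n) A R^(2/3) S^(1/2) = (1/0.025) × 1.202 × 0.4196^(2/3) × 0.0026^(1/2) = 1.37 m³/s.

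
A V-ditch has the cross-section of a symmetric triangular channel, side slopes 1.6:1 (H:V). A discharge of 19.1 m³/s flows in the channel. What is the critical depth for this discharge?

At critical depth, Q² T / (g A³) = 1, i.e. A³/T = Q²/g = 19.1²/9.81 = 37.19.
At y = 1.54 m: A³/T = 11.09 — short.
At y = 1.96 m: A³/T = 37.02 — close enough.

y_c = 1.96 m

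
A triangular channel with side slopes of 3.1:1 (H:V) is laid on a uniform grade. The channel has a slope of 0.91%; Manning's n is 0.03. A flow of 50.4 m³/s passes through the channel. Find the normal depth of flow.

Manning's equation rearranged: A R^(2/3) = nQ / (1·√S) = 0.03 × 50.4 / (√0.0091) = 15.85.
Try y = 2.62 m: A R^(2/3) = 24.65 — high.
Try y = 1.73 m: A R^(2/3) = 8.15 — low.
Try y = 2.22 m: A R^(2/3) = 15.85 — ≈ 15.85.

y_n = 2.22 m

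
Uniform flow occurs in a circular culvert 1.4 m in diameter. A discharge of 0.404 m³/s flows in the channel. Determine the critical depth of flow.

y_c = 0.324 m

At critical depth, Q² T / (g A³) = 1, i.e. A³/T = Q²/g = 0.404²/9.81 = 0.01664.
Try y = 0.404 m: A³/T = 0.03928 — high.
Try y = 0.225 m: A³/T = 0.003984 — low.
Try y = 0.324 m: A³/T = 0.01664 — matches.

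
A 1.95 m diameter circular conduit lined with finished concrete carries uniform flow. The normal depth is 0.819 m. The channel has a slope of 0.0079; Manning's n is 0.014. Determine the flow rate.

For a circular section of diameter D = 1.95 m at depth y = 0.819 m, the central angle is θ = 2 arccos(1 − 2y/D) = 2.82 rad. Then A = (D²/8)(θ − sin θ) = 1.19 m² and P = Dθ/2 = 2.75 m.
Hydraulic radius R = A/P = 1.19/2.75 = 0.4329 m.
Manning's equation: Q = (1/n) A R^(2/3) S^(1/2) = (1/0.014) × 1.19 × 0.4329^(2/3) × 0.0079^(1/2) = 4.32 m³/s.

Q = 4.32 m³/s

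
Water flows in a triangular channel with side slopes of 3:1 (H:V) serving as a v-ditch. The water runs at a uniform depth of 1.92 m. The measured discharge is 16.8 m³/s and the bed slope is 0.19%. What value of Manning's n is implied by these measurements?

n = 0.027

For a triangular section with side slope z = 3: A = zy² = 3×1.92² = 11.06 m²; P = 2y√(1+z²) = 2×1.92×3.162 = 12.14 m.
Hydraulic radius R = A/P = 11.06/12.14 = 0.9107 m.
Rearranging Manning's equation: n = (1/Q) A R^(2/3) S^(1/2) = (1/16.8) × 11.06 × 0.9107^(2/3) × √0.0019 = 0.027.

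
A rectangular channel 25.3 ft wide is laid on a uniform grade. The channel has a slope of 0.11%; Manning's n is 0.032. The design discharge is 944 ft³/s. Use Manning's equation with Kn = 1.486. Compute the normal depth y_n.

Manning's equation rearranged: A R^(2/3) = nQ / (1.486·√S) = 0.032 × 944 / (1.486 × √0.0011) = 612.9.
Try y = 6.85 ft: A R^(2/3) = 468.4 — low.
Try y = 10.2 ft: A R^(2/3) = 818.3 — high.
Try y = 8.28 ft: A R^(2/3) = 612.9 — ≈ 612.9.

y_n = 8.28 ft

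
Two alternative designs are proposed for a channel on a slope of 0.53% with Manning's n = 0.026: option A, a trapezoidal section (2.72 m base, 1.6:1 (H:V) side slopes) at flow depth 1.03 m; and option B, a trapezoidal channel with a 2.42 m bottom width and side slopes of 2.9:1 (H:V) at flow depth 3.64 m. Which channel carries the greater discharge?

Channel A: With bottom width b = 2.72 m and side slope z = 1.6: A = (b + zy)y = (2.72 + 1.6×1.03)×1.03 = 4.499 m²; P = b + 2y√(1+z²) = 2.72 + 2×1.03×1.887 = 6.607 m. Hydraulic radius R = A/P = 4.499/6.607 = 0.681 m. Q_A = (1/0.026)·4.499·0.681^(2/3)·√0.0053 = 9.751 m³/s.
Channel B: With bottom width b = 2.42 m and side slope z = 2.9: A = (b + zy)y = (2.42 + 2.9×3.64)×3.64 = 47.23 m²; P = b + 2y√(1+z²) = 2.42 + 2×3.64×3.068 = 24.75 m. Hydraulic radius R = A/P = 47.23/24.75 = 1.908 m. Q_B = (1/0.026)·47.23·1.908^(2/3)·√0.0053 = 203.5 m³/s.
Q_A = 9.751 m³/s vs Q_B = 203.5 m³/s, so channel B carries more.

channel B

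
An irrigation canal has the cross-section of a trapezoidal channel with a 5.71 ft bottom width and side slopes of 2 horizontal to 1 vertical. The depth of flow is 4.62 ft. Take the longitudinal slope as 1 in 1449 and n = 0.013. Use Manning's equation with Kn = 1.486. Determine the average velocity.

With bottom width b = 5.71 ft and side slope z = 2: A = (b + zy)y = (5.71 + 2×4.62)×4.62 = 69.07 ft²; P = b + 2y√(1+z²) = 5.71 + 2×4.62×2.236 = 26.37 ft.
Hydraulic radius R = A/P = 69.07/26.37 = 2.619 ft.
From Manning's equation, V = (1.486/n) R^(2/3) S^(1/2) = (1.486/0.013) × 2.619^(2/3) × 0.0006901^(1/2) = 5.71 ft/s.

V = 5.71 ft/s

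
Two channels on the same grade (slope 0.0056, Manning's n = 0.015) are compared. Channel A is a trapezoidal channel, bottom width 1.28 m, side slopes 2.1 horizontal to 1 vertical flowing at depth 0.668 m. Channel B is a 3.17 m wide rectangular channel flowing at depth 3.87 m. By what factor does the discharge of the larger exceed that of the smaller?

Channel A: With bottom width b = 1.28 m and side slope z = 2.1: A = (b + zy)y = (1.28 + 2.1×0.668)×0.668 = 1.792 m²; P = b + 2y√(1+z²) = 1.28 + 2×0.668×2.326 = 4.387 m. Hydraulic radius R = A/P = 1.792/4.387 = 0.4085 m. Q_A = (1/0.015)·1.792·0.4085^(2/3)·√0.0056 = 4.922 m³/s.
Channel B: Flow area A = b·y = 3.17 × 3.87 = 12.27 m². Wetted perimeter P = b + 2y = 3.17 + 2×3.87 = 10.91 m. Hydraulic radius R = A/P = 12.27/10.91 = 1.124 m. Q_B = (1/0.015)·12.27·1.124^(2/3)·√0.0056 = 66.18 m³/s.
The larger discharge is 66.18 m³/s and the smaller is 4.922 m³/s; the ratio is 13.4.

13.4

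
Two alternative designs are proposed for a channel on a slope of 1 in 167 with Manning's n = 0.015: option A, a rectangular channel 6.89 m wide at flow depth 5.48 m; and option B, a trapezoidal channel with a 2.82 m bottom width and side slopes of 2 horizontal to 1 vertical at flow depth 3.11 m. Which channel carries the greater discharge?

channel A

Channel A: Flow area A = b·y = 6.89 × 5.48 = 37.76 m². Wetted perimeter P = b + 2y = 6.89 + 2×5.48 = 17.85 m. Hydraulic radius R = A/P = 37.76/17.85 = 2.115 m. Q_A = (1/0.015)·37.76·2.115^(2/3)·√0.005988 = 321 m³/s.
Channel B: With bottom width b = 2.82 m and side slope z = 2: A = (b + zy)y = (2.82 + 2×3.11)×3.11 = 28.11 m²; P = b + 2y√(1+z²) = 2.82 + 2×3.11×2.236 = 16.73 m. Hydraulic radius R = A/P = 28.11/16.73 = 1.681 m. Q_B = (1/0.015)·28.11·1.681^(2/3)·√0.005988 = 205 m³/s.
Q_A = 321 m³/s vs Q_B = 205 m³/s, so channel A carries more.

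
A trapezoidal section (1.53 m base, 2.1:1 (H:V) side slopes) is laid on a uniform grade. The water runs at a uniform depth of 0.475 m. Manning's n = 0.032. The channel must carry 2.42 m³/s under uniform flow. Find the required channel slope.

With bottom width b = 1.53 m and side slope z = 2.1: A = (b + zy)y = (1.53 + 2.1×0.475)×0.475 = 1.201 m²; P = b + 2y√(1+z²) = 1.53 + 2×0.475×2.326 = 3.74 m.
Hydraulic radius R = A/P = 1.201/3.74 = 0.321 m.
From Manning's equation, S = [nQ / (1 A R^(2/3))]² = [0.032 × 2.42 / (1 × 1.201 × 0.321^(2/3))]² = 0.0189.

S = 0.0189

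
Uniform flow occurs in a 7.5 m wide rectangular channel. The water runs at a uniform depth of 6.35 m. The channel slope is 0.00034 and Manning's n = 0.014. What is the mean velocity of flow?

V = 2.33 m/s

Flow area A = b·y = 7.5 × 6.35 = 47.62 m². Wetted perimeter P = b + 2y = 7.5 + 2×6.35 = 20.2 m.
Hydraulic radius R = A/P = 47.62/20.2 = 2.358 m.
From Manning's equation, V = (1/n) R^(2/3) S^(1/2) = (1/0.014) × 2.358^(2/3) × 0.00034^(1/2) = 2.33 m/s.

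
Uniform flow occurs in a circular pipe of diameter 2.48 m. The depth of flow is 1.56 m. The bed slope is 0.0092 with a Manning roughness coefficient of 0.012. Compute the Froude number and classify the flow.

For a circular section of diameter D = 2.48 m at depth y = 1.56 m, the central angle is θ = 2 arccos(1 − 2y/D) = 3.664 rad. Then A = (D²/8)(θ − sin θ) = 3.2 m² and P = Dθ/2 = 4.543 m.
Hydraulic radius R = A/P = 3.2/4.543 = 0.7044 m.
V = (1/n) R^(2/3) √S = (1/0.012) × 0.7044^(2/3) × √0.0092 = 6.328 m/s. Hydraulic depth D_h = A/T = 3.2/2.396 = 1.336 m.
Froude number Fr = V/√(g·D_h) = 6.328/√(9.81×1.336) = 1.75, which is greater than 1, so the flow is supercritical.

supercritical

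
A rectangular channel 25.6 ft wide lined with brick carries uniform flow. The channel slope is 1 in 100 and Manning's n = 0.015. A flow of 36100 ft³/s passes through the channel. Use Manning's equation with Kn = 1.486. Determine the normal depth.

y_n = 32.5 ft

Manning's equation rearranged: A R^(2/3) = nQ / (1.486·√S) = 0.015 × 36100 / (1.486 × √0.01) = 3644.
At y = 27.1 ft: A R^(2/3) = 2933 — too small.
At y = 40.6 ft: A R^(2/3) = 4738 — too large.
At y = 32.5 ft: A R^(2/3) = 3649 — matches.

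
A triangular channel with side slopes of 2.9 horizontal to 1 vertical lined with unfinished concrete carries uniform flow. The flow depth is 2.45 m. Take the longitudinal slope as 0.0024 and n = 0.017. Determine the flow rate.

For a triangular section with side slope z = 2.9: A = zy² = 2.9×2.45² = 17.41 m²; P = 2y√(1+z²) = 2×2.45×3.068 = 15.03 m.
Hydraulic radius R = A/P = 17.41/15.03 = 1.158 m.
Manning's equation: Q = (1/n) A R^(2/3) S^(1/2) = (1/0.017) × 17.41 × 1.158^(2/3) × 0.0024^(1/2) = 55.3 m³/s.

Q = 55.3 m³/s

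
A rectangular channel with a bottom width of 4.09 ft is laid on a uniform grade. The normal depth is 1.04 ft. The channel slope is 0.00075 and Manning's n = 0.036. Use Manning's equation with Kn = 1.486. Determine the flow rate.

Q = 3.75 ft³/s

Flow area A = b·y = 4.09 × 1.04 = 4.254 ft². Wetted perimeter P = b + 2y = 4.09 + 2×1.04 = 6.17 ft.
Hydraulic radius R = A/P = 4.254/6.17 = 0.6894 ft.
Manning's equation: Q = (1.486/n) A R^(2/3) S^(1/2) = (1.486/0.036) × 4.254 × 0.6894^(2/3) × 0.00075^(1/2) = 3.75 ft³/s.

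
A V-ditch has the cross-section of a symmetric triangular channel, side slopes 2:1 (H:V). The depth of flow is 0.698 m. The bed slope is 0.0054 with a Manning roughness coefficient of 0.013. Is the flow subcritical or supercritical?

supercritical

For a triangular section with side slope z = 2: A = zy² = 2×0.698² = 0.9744 m²; P = 2y√(1+z²) = 2×0.698×2.236 = 3.122 m.
Hydraulic radius R = A/P = 0.9744/3.122 = 0.3122 m.
V = (1/n) R^(2/3) √S = (1/0.013) × 0.3122^(2/3) × √0.0054 = 2.601 m/s. Hydraulic depth D_h = A/T = 0.9744/2.792 = 0.349 m.
Froude number Fr = V/√(g·D_h) = 2.601/√(9.81×0.349) = 1.41, which is greater than 1, so the flow is supercritical.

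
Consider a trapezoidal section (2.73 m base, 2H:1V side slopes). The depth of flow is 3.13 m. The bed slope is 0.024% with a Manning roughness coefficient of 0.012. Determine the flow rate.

With bottom width b = 2.73 m and side slope z = 2: A = (b + zy)y = (2.73 + 2×3.13)×3.13 = 28.14 m²; P = b + 2y√(1+z²) = 2.73 + 2×3.13×2.236 = 16.73 m.
Hydraulic radius R = A/P = 28.14/16.73 = 1.682 m.
Manning's equation: Q = (1/n) A R^(2/3) S^(1/2) = (1/0.012) × 28.14 × 1.682^(2/3) × 0.00024^(1/2) = 51.4 m³/s.

Q = 51.4 m³/s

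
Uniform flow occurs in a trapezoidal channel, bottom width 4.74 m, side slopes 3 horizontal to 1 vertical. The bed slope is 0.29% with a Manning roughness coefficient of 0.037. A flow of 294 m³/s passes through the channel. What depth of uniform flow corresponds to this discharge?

y_n = 5.11 m

Manning's equation rearranged: A R^(2/3) = nQ / (1·√S) = 0.037 × 294 / (√0.0029) = 202.
At y = 5.56 m: A R^(2/3) = 246.9 — too large.
At y = 5.11 m: A R^(2/3) = 202.2 — matches.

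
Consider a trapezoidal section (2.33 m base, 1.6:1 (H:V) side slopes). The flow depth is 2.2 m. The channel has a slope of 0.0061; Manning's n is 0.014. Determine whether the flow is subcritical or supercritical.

supercritical

With bottom width b = 2.33 m and side slope z = 1.6: A = (b + zy)y = (2.33 + 1.6×2.2)×2.2 = 12.87 m²; P = b + 2y√(1+z²) = 2.33 + 2×2.2×1.887 = 10.63 m.
Hydraulic radius R = A/P = 12.87/10.63 = 1.211 m.
V = (1/n) R^(2/3) √S = (1/0.014) × 1.211^(2/3) × √0.0061 = 6.336 m/s. Hydraulic depth D_h = A/T = 12.87/9.37 = 1.374 m.
Froude number Fr = V/√(g·D_h) = 6.336/√(9.81×1.374) = 1.73, which is greater than 1, so the flow is supercritical.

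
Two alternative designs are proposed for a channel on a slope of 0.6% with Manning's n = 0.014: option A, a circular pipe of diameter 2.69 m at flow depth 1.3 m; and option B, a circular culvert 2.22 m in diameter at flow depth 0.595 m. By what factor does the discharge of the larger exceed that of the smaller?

5.01

Channel A: For a circular section of diameter D = 2.69 m at depth y = 1.3 m, the central angle is θ = 2 arccos(1 − 2y/D) = 3.075 rad. Then A = (D²/8)(θ − sin θ) = 2.721 m² and P = Dθ/2 = 4.135 m. Hydraulic radius R = A/P = 2.721/4.135 = 0.6579 m. Q_A = (1/0.014)·2.721·0.6579^(2/3)·√0.006 = 11.39 m³/s.
Channel B: For a circular section of diameter D = 2.22 m at depth y = 0.595 m, the central angle is θ = 2 arccos(1 − 2y/D) = 2.177 rad. Then A = (D²/8)(θ − sin θ) = 0.8345 m² and P = Dθ/2 = 2.416 m. Hydraulic radius R = A/P = 0.8345/2.416 = 0.3454 m. Q_B = (1/0.014)·0.8345·0.3454^(2/3)·√0.006 = 2.273 m³/s.
The larger discharge is 11.39 m³/s and the smaller is 2.273 m³/s; the ratio is 5.01.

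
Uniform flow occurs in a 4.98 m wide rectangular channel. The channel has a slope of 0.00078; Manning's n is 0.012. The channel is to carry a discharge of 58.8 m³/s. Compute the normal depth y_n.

Manning's equation rearranged: A R^(2/3) = nQ / (1·√S) = 0.012 × 58.8 / (√0.00078) = 25.26.
Try y = 4.9 m: A R^(2/3) = 34.09 — high.
Try y = 2.77 m: A R^(2/3) = 16.53 — low.
Try y = 3.85 m: A R^(2/3) = 25.26 — close enough.

y_n = 3.85 m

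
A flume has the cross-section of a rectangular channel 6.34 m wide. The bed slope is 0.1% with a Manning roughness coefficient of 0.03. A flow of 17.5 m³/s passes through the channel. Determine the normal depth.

y_n = 2.2 m

Manning's equation rearranged: A R^(2/3) = nQ / (1·√S) = 0.03 × 17.5 / (√0.001) = 16.6.
At y = 1.51 m: A R^(2/3) = 9.718 — low.
At y = 2.79 m: A R^(2/3) = 23.01 — high.
At y = 2.2 m: A R^(2/3) = 16.6 — close enough.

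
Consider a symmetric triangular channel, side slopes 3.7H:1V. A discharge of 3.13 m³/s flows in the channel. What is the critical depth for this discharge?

y_c = 0.68 m

At critical depth, Q² T / (g A³) = 1, i.e. A³/T = Q²/g = 3.13²/9.81 = 0.9987.
At y = 0.521 m: A³/T = 0.2628 — low.
At y = 0.85 m: A³/T = 3.037 — high.
At y = 0.68 m: A³/T = 0.9952 — matches.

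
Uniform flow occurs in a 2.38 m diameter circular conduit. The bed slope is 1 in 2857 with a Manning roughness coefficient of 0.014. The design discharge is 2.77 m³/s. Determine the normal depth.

Manning's equation rearranged: A R^(2/3) = nQ / (1·√S) = 0.014 × 2.77 / (√0.00035) = 2.073.
Try y = 1.01 m: A R^(2/3) = 1.181 — low.
Try y = 1.8 m: A R^(2/3) = 2.898 — high.
Try y = 1.41 m: A R^(2/3) = 2.074 — matches.

y_n = 1.41 m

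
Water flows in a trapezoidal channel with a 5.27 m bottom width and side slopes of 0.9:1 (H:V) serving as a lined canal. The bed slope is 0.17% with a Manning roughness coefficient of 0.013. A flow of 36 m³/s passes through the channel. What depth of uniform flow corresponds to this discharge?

y_n = 1.58 m

Manning's equation rearranged: A R^(2/3) = nQ / (1·√S) = 0.013 × 36 / (√0.0017) = 11.35.
Try y = 1.42 m: A R^(2/3) = 9.439 — too small.
Try y = 1.58 m: A R^(2/3) = 11.34 — matches.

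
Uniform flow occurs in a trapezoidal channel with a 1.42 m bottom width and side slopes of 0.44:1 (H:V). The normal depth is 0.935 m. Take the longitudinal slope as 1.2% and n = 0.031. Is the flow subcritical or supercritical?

With bottom width b = 1.42 m and side slope z = 0.44: A = (b + zy)y = (1.42 + 0.44×0.935)×0.935 = 1.712 m²; P = b + 2y√(1+z²) = 1.42 + 2×0.935×1.093 = 3.463 m.
Hydraulic radius R = A/P = 1.712/3.463 = 0.4945 m.
V = (1/n) R^(2/3) √S = (1/0.031) × 0.4945^(2/3) × √0.012 = 2.21 m/s. Hydraulic depth D_h = A/T = 1.712/2.243 = 0.7635 m.
Froude number Fr = V/√(g·D_h) = 2.21/√(9.81×0.7635) = 0.807, which is less than 1, so the flow is subcritical.

subcritical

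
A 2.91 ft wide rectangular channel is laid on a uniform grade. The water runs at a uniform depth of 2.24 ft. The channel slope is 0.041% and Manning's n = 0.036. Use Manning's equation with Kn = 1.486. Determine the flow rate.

Flow area A = b·y = 2.91 × 2.24 = 6.518 ft². Wetted perimeter P = b + 2y = 2.91 + 2×2.24 = 7.39 ft.
Hydraulic radius R = A/P = 6.518/7.39 = 0.8821 ft.
Manning's equation: Q = (1.486/n) A R^(2/3) S^(1/2) = (1.486/0.036) × 6.518 × 0.8821^(2/3) × 0.00041^(1/2) = 5.01 ft³/s.

Q = 5.01 ft³/s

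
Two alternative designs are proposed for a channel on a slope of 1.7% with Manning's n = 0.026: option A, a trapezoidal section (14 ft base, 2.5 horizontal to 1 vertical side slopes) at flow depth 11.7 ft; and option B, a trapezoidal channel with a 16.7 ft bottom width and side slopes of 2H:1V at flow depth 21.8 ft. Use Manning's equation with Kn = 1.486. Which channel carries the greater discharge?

channel B

Channel A: With bottom width b = 14 ft and side slope z = 2.5: A = (b + zy)y = (14 + 2.5×11.7)×11.7 = 506 ft²; P = b + 2y√(1+z²) = 14 + 2×11.7×2.693 = 77.01 ft. Hydraulic radius R = A/P = 506/77.01 = 6.571 ft. Q_A = (1.486/0.026)·506·6.571^(2/3)·√0.017 = 13230 ft³/s.
Channel B: With bottom width b = 16.7 ft and side slope z = 2: A = (b + zy)y = (16.7 + 2×21.8)×21.8 = 1315 ft²; P = b + 2y√(1+z²) = 16.7 + 2×21.8×2.236 = 114.2 ft. Hydraulic radius R = A/P = 1315/114.2 = 11.51 ft. Q_B = (1.486/0.026)·1315·11.51^(2/3)·√0.017 = 49940 ft³/s.
Q_A = 13230 ft³/s vs Q_B = 49940 ft³/s, so channel B carries more.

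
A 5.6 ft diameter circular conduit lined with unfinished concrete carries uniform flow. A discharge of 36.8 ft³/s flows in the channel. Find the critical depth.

y_c = 1.63 ft

At critical depth, Q² T / (g A³) = 1, i.e. A³/T = Q²/g = 36.8²/32.2 = 42.06.
At y = 2.02 ft: A³/T = 95.35 — too large.
At y = 1.63 ft: A³/T = 41.59 — close enough.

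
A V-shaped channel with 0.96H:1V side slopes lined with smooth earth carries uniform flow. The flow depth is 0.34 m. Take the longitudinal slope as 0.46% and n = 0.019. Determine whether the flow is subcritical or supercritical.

subcritical

For a triangular section with side slope z = 0.96: A = zy² = 0.96×0.34² = 0.111 m²; P = 2y√(1+z²) = 2×0.34×1.386 = 0.9426 m.
Hydraulic radius R = A/P = 0.111/0.9426 = 0.1177 m.
V = (1/n) R^(2/3) √S = (1/0.019) × 0.1177^(2/3) × √0.0046 = 0.8575 m/s. Hydraulic depth D_h = A/T = 0.111/0.6528 = 0.17 m.
Froude number Fr = V/√(g·D_h) = 0.8575/√(9.81×0.17) = 0.664, which is less than 1, so the flow is subcritical.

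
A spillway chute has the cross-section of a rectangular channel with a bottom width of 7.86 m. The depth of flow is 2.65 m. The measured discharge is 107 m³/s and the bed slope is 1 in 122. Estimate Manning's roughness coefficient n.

Flow area A = b·y = 7.86 × 2.65 = 20.83 m². Wetted perimeter P = b + 2y = 7.86 + 2×2.65 = 13.16 m.
Hydraulic radius R = A/P = 20.83/13.16 = 1.583 m.
Rearranging Manning's equation: n = (1/Q) A R^(2/3) S^(1/2) = (1/107) × 20.83 × 1.583^(2/3) × √0.008197 = 0.0239.

n = 0.0239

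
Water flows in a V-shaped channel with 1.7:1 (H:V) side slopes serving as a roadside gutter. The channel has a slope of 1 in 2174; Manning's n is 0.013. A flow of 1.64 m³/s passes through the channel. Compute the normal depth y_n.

Manning's equation rearranged: A R^(2/3) = nQ / (1·√S) = 0.013 × 1.64 / (√0.00046) = 0.9941.
At y = 0.787 m: A R^(2/3) = 0.5121 — too small.
At y = 1.12 m: A R^(2/3) = 1.312 — too large.
At y = 1.01 m: A R^(2/3) = 0.996 — close enough.

y_n = 1.01 m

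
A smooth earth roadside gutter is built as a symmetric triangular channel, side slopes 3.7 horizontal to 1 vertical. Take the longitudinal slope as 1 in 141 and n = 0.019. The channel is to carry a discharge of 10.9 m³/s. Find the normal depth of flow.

Manning's equation rearranged: A R^(2/3) = nQ / (1·√S) = 0.019 × 10.9 / (√0.007092) = 2.459.
Trying y = 0.799 m: A R^(2/3) = 1.252 — too small.
Trying y = 1.23 m: A R^(2/3) = 3.954 — too large.
Trying y = 1.03 m: A R^(2/3) = 2.463 — matches.

y_n = 1.03 m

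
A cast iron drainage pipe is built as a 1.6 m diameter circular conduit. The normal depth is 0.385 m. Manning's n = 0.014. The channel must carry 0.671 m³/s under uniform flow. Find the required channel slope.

For a circular section of diameter D = 1.6 m at depth y = 0.385 m, the central angle is θ = 2 arccos(1 − 2y/D) = 2.051 rad. Then A = (D²/8)(θ − sin θ) = 0.3724 m² and P = Dθ/2 = 1.641 m.
Hydraulic radius R = A/P = 0.3724/1.641 = 0.227 m.
From Manning's equation, S = [nQ / (1 A R^(2/3))]² = [0.014 × 0.671 / (1 × 0.3724 × 0.227^(2/3))]² = 0.00459.

S = 0.00459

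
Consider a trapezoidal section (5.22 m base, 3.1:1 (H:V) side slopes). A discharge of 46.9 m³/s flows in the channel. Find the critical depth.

y_c = 1.5 m

At critical depth, Q² T / (g A³) = 1, i.e. A³/T = Q²/g = 46.9²/9.81 = 224.2.
Try y = 1.89 m: A³/T = 542 — too large.
Try y = 1.24 m: A³/T = 110 — too small.
Try y = 1.5 m: A³/T = 223.5 — ≈ 224.2.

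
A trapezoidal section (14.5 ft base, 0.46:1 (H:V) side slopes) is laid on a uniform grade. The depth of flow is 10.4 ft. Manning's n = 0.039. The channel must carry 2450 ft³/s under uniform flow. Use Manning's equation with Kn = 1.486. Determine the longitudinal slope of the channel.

With bottom width b = 14.5 ft and side slope z = 0.46: A = (b + zy)y = (14.5 + 0.46×10.4)×10.4 = 200.6 ft²; P = b + 2y√(1+z²) = 14.5 + 2×10.4×1.101 = 37.4 ft.
Hydraulic radius R = A/P = 200.6/37.4 = 5.363 ft.
From Manning's equation, S = [nQ / (1.486 A R^(2/3))]² = [0.039 × 2450 / (1.486 × 200.6 × 5.363^(2/3))]² = 0.0109.

S = 0.0109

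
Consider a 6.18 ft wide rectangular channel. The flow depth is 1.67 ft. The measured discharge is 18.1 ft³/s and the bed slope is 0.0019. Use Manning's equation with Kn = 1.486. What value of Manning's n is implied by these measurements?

Flow area A = b·y = 6.18 × 1.67 = 10.32 ft². Wetted perimeter P = b + 2y = 6.18 + 2×1.67 = 9.52 ft.
Hydraulic radius R = A/P = 10.32/9.52 = 1.084 ft.
Rearranging Manning's equation: n = (1.486/Q) A R^(2/3) S^(1/2) = (1.486/18.1) × 10.32 × 1.084^(2/3) × √0.0019 = 0.039.

n = 0.039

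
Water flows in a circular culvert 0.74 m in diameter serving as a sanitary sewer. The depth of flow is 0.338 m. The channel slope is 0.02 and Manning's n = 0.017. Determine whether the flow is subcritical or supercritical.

supercritical

For a circular section of diameter D = 0.74 m at depth y = 0.338 m, the central angle is θ = 2 arccos(1 − 2y/D) = 2.968 rad. Then A = (D²/8)(θ − sin θ) = 0.1914 m² and P = Dθ/2 = 1.098 m.
Hydraulic radius R = A/P = 0.1914/1.098 = 0.1743 m.
V = (1/n) R^(2/3) √S = (1/0.017) × 0.1743^(2/3) × √0.02 = 2.595 m/s. Hydraulic depth D_h = A/T = 0.1914/0.7372 = 0.2596 m.
Froude number Fr = V/√(g·D_h) = 2.595/√(9.81×0.2596) = 1.63, which is greater than 1, so the flow is supercritical.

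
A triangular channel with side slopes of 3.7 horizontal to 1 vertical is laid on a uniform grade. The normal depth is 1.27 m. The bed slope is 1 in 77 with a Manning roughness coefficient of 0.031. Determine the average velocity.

For a triangular section with side slope z = 3.7: A = zy² = 3.7×1.27² = 5.968 m²; P = 2y√(1+z²) = 2×1.27×3.833 = 9.735 m.
Hydraulic radius R = A/P = 5.968/9.735 = 0.613 m.
From Manning's equation, V = (1/n) R^(2/3) S^(1/2) = (1/0.031) × 0.613^(2/3) × 0.01299^(1/2) = 2.65 m/s.

V = 2.65 m/s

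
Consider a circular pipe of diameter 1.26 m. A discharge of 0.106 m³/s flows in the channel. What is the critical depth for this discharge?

At critical depth, Q² T / (g A³) = 1, i.e. A³/T = Q²/g = 0.106²/9.81 = 0.001145.
At y = 0.141 m: A³/T = 0.0005641 — short.
At y = 0.183 m: A³/T = 0.001579 — over.
At y = 0.169 m: A³/T = 0.001154 — matches.

y_c = 0.169 m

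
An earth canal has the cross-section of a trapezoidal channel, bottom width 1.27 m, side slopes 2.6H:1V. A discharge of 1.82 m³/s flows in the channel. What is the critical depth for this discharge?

At critical depth, Q² T / (g A³) = 1, i.e. A³/T = Q²/g = 1.82²/9.81 = 0.3377.
At y = 0.358 m: A³/T = 0.1562 — too small.
At y = 0.44 m: A³/T = 0.3368 — close enough.

y_c = 0.44 m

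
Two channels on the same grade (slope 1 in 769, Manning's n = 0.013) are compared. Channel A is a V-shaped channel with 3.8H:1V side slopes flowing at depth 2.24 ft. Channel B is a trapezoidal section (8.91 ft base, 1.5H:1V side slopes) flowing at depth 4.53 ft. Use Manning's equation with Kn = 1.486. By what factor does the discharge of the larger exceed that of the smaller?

Channel A: For a triangular section with side slope z = 3.8: A = zy² = 3.8×2.24² = 19.07 ft²; P = 2y√(1+z²) = 2×2.24×3.929 = 17.6 ft. Hydraulic radius R = A/P = 19.07/17.6 = 1.083 ft. Q_A = (1.486/0.013)·19.07·1.083^(2/3)·√0.0013 = 82.89 ft³/s.
Channel B: With bottom width b = 8.91 ft and side slope z = 1.5: A = (b + zy)y = (8.91 + 1.5×4.53)×4.53 = 71.14 ft²; P = b + 2y√(1+z²) = 8.91 + 2×4.53×1.803 = 25.24 ft. Hydraulic radius R = A/P = 71.14/25.24 = 2.818 ft. Q_B = (1.486/0.013)·71.14·2.818^(2/3)·√0.0013 = 585.1 ft³/s.
The larger discharge is 585.1 ft³/s and the smaller is 82.89 ft³/s; the ratio is 7.06.

7.06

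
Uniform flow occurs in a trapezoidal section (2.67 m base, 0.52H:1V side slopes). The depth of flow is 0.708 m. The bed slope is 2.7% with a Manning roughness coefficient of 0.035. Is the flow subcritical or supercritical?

With bottom width b = 2.67 m and side slope z = 0.52: A = (b + zy)y = (2.67 + 0.52×0.708)×0.708 = 2.151 m²; P = b + 2y√(1+z²) = 2.67 + 2×0.708×1.127 = 4.266 m.
Hydraulic radius R = A/P = 2.151/4.266 = 0.5042 m.
V = (1/n) R^(2/3) √S = (1/0.035) × 0.5042^(2/3) × √0.027 = 2.974 m/s. Hydraulic depth D_h = A/T = 2.151/3.406 = 0.6315 m.
Froude number Fr = V/√(g·D_h) = 2.974/√(9.81×0.6315) = 1.19, which is greater than 1, so the flow is supercritical.

supercritical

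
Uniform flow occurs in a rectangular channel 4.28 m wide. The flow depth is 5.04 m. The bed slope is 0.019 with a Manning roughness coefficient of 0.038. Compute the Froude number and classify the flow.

Flow area A = b·y = 4.28 × 5.04 = 21.57 m². Wetted perimeter P = b + 2y = 4.28 + 2×5.04 = 14.36 m.
Hydraulic radius R = A/P = 21.57/14.36 = 1.502 m.
V = (1/n) R^(2/3) √S = (1/0.038) × 1.502^(2/3) × √0.019 = 4.758 m/s. Hydraulic depth D_h = A/T = 21.57/4.28 = 5.04 m.
Froude number Fr = V/√(g·D_h) = 4.758/√(9.81×5.04) = 0.677, which is less than 1, so the flow is subcritical.

subcritical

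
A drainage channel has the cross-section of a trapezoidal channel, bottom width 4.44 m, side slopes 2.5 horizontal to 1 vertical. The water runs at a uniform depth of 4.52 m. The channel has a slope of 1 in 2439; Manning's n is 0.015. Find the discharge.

With bottom width b = 4.44 m and side slope z = 2.5: A = (b + zy)y = (4.44 + 2.5×4.52)×4.52 = 71.14 m²; P = b + 2y√(1+z²) = 4.44 + 2×4.52×2.693 = 28.78 m.
Hydraulic radius R = A/P = 71.14/28.78 = 2.472 m.
Manning's equation: Q = (1/n) A R^(2/3) S^(1/2) = (1/0.015) × 71.14 × 2.472^(2/3) × 0.00041^(1/2) = 176 m³/s.

Q = 176 m³/s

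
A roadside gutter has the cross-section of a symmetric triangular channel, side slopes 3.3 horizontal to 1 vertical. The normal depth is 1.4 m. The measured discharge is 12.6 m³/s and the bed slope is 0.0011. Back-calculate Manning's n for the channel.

n = 0.013

For a triangular section with side slope z = 3.3: A = zy² = 3.3×1.4² = 6.468 m²; P = 2y√(1+z²) = 2×1.4×3.448 = 9.655 m.
Hydraulic radius R = A/P = 6.468/9.655 = 0.6699 m.
Rearranging Manning's equation: n = (1/Q) A R^(2/3) S^(1/2) = (1/12.6) × 6.468 × 0.6699^(2/3) × √0.0011 = 0.013.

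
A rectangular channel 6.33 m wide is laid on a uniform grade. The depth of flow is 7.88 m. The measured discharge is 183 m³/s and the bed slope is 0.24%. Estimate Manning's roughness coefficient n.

Flow area A = b·y = 6.33 × 7.88 = 49.88 m². Wetted perimeter P = b + 2y = 6.33 + 2×7.88 = 22.09 m.
Hydraulic radius R = A/P = 49.88/22.09 = 2.258 m.
Rearranging Manning's equation: n = (1/Q) A R^(2/3) S^(1/2) = (1/183) × 49.88 × 2.258^(2/3) × √0.0024 = 0.023.

n = 0.023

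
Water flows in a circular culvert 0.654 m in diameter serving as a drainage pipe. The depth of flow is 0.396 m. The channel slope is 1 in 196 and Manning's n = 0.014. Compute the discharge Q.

For a circular section of diameter D = 0.654 m at depth y = 0.396 m, the central angle is θ = 2 arccos(1 − 2y/D) = 3.567 rad. Then A = (D²/8)(θ − sin θ) = 0.2128 m² and P = Dθ/2 = 1.166 m.
Hydraulic radius R = A/P = 0.2128/1.166 = 0.1824 m.
Manning's equation: Q = (1/n) A R^(2/3) S^(1/2) = (1/0.014) × 0.2128 × 0.1824^(2/3) × 0.005102^(1/2) = 0.349 m³/s.

Q = 0.349 m³/s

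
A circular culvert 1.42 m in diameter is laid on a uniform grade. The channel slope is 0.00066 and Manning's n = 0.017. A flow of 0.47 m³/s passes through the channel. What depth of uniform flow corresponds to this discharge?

Manning's equation rearranged: A R^(2/3) = nQ / (1·√S) = 0.017 × 0.47 / (√0.00066) = 0.311.
At y = 0.713 m: A R^(2/3) = 0.3998 — too large.
At y = 0.456 m: A R^(2/3) = 0.1773 — too small.
At y = 0.617 m: A R^(2/3) = 0.3108 — close enough.

y_n = 0.617 m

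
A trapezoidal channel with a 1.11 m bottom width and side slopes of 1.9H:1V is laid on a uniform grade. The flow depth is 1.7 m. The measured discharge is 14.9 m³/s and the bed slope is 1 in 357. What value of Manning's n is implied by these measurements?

n = 0.024

With bottom width b = 1.11 m and side slope z = 1.9: A = (b + zy)y = (1.11 + 1.9×1.7)×1.7 = 7.378 m²; P = b + 2y√(1+z²) = 1.11 + 2×1.7×2.147 = 8.41 m.
Hydraulic radius R = A/P = 7.378/8.41 = 0.8773 m.
Rearranging Manning's equation: n = (1/Q) A R^(2/3) S^(1/2) = (1/14.9) × 7.378 × 0.8773^(2/3) × √0.002801 = 0.024.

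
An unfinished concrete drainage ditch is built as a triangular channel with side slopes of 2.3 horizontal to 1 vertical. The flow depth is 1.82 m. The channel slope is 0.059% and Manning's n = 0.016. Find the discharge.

For a triangular section with side slope z = 2.3: A = zy² = 2.3×1.82² = 7.619 m²; P = 2y√(1+z²) = 2×1.82×2.508 = 9.129 m.
Hydraulic radius R = A/P = 7.619/9.129 = 0.8345 m.
Manning's equation: Q = (1/n) A R^(2/3) S^(1/2) = (1/0.016) × 7.619 × 0.8345^(2/3) × 0.00059^(1/2) = 10.3 m³/s.

Q = 10.3 m³/s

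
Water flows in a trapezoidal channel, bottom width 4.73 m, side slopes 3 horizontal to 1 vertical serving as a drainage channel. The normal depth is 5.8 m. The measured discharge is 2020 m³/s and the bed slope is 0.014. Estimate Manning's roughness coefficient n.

n = 0.016

With bottom width b = 4.73 m and side slope z = 3: A = (b + zy)y = (4.73 + 3×5.8)×5.8 = 128.4 m²; P = b + 2y√(1+z²) = 4.73 + 2×5.8×3.162 = 41.41 m.
Hydraulic radius R = A/P = 128.4/41.41 = 3.099 m.
Rearranging Manning's equation: n = (1/Q) A R^(2/3) S^(1/2) = (1/2020) × 128.4 × 3.099^(2/3) × √0.014 = 0.016.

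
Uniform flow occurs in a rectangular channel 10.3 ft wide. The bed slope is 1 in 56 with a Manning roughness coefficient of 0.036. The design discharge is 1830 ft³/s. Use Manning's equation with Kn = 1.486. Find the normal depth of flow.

y_n = 13.4 ft

Manning's equation rearranged: A R^(2/3) = nQ / (1.486·√S) = 0.036 × 1830 / (1.486 × √0.01786) = 331.8.
At y = 11.7 ft: A R^(2/3) = 281.8 — too small.
At y = 17.1 ft: A R^(2/3) = 440.7 — too large.
At y = 13.4 ft: A R^(2/3) = 331.4 — ≈ 331.8.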